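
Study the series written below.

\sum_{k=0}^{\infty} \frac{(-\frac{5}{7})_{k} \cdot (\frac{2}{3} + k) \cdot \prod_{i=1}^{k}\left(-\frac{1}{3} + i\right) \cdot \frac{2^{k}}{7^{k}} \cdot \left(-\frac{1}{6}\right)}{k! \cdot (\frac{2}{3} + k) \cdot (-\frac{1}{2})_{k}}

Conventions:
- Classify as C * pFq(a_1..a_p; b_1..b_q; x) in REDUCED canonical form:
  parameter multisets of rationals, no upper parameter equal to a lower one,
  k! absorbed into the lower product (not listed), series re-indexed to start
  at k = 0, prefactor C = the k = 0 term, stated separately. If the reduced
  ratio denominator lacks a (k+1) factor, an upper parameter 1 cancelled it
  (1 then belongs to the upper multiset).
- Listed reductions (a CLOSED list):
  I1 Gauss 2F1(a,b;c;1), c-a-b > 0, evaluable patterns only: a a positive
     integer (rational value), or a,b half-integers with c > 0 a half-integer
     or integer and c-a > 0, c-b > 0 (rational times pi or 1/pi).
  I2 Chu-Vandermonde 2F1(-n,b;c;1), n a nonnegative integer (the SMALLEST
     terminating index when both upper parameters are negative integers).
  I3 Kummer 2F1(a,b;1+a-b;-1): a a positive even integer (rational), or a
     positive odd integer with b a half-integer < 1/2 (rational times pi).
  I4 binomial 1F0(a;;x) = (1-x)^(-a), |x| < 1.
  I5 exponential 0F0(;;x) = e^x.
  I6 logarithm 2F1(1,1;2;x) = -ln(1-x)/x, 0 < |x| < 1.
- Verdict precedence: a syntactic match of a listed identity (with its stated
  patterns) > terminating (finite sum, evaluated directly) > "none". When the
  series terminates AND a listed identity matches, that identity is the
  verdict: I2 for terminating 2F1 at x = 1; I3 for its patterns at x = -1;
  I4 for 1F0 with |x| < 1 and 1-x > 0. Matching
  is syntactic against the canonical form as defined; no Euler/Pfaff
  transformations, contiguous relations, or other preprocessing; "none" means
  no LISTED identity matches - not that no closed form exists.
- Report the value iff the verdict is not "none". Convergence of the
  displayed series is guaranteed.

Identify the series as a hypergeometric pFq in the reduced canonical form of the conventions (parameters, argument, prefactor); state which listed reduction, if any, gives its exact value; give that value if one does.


Reduced: x = \frac{2}{7}, 2F1, upper = {-\frac{5}{7}, \frac{2}{3}}, lower = {-\frac{1}{2}}, C = -\frac{1}{6}. Verdict: none - at argument \frac{2}{7} the multisets {-\frac{5}{7}, \frac{2}{3}} ; {-\frac{1}{2}} match no listed identity.

First insight: t_0 being -\frac{1}{6}, the running product (C = -1/6) telescopes to a rising factorial.
Ratio: r(k) = \frac{2}{7} * (k-\frac{5}{7}) (k+\frac{2}{3}) / [(k-\frac{1}{2}) (k+1)] - rational; roots negated = parameters, x = \frac{2}{7}, C = -\frac{1}{6}.


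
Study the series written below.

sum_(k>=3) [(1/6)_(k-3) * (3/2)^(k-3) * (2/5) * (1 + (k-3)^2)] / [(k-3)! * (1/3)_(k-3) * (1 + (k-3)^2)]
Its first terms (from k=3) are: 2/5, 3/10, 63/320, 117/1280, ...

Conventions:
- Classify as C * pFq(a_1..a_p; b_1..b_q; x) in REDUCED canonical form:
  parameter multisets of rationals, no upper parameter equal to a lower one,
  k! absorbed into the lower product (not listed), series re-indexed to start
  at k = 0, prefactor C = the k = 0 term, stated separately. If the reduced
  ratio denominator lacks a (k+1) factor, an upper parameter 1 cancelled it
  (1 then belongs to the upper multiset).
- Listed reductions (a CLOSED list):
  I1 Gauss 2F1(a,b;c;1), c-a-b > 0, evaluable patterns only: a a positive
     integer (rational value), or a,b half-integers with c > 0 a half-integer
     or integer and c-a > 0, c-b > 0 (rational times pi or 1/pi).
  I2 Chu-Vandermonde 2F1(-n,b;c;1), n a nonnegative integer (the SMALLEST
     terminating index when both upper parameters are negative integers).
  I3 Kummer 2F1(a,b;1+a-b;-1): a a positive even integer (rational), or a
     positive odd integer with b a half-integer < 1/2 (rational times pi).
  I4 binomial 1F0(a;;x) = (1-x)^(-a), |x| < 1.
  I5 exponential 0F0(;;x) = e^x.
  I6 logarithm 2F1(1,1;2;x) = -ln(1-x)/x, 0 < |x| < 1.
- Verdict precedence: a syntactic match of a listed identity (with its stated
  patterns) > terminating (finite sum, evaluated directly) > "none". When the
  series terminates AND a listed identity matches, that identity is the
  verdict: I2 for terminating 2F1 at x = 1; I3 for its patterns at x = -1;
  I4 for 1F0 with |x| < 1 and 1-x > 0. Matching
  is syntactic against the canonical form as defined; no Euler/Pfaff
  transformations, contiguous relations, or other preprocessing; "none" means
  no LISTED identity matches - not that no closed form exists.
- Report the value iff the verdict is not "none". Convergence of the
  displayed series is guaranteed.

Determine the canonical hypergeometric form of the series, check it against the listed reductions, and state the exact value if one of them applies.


Key observation: with t_0 = 2/5, the factor k^2 + 1 cancels (top and bottom), leaving prefactor 2/5.
Ratio: r(k) = (3/2) * (k+1/6) / [(k+1/3) (k+1)] - poly over poly, x = (3/2) from leading terms; C = 2/5 at k = 0.

Reduced: x = 3/2, 1F1, upper = {1/6}, lower = {1/3}, C = 2/5. Verdict: none here - no I1-I6 shape fits x = 3/2 with lower {1/3}.


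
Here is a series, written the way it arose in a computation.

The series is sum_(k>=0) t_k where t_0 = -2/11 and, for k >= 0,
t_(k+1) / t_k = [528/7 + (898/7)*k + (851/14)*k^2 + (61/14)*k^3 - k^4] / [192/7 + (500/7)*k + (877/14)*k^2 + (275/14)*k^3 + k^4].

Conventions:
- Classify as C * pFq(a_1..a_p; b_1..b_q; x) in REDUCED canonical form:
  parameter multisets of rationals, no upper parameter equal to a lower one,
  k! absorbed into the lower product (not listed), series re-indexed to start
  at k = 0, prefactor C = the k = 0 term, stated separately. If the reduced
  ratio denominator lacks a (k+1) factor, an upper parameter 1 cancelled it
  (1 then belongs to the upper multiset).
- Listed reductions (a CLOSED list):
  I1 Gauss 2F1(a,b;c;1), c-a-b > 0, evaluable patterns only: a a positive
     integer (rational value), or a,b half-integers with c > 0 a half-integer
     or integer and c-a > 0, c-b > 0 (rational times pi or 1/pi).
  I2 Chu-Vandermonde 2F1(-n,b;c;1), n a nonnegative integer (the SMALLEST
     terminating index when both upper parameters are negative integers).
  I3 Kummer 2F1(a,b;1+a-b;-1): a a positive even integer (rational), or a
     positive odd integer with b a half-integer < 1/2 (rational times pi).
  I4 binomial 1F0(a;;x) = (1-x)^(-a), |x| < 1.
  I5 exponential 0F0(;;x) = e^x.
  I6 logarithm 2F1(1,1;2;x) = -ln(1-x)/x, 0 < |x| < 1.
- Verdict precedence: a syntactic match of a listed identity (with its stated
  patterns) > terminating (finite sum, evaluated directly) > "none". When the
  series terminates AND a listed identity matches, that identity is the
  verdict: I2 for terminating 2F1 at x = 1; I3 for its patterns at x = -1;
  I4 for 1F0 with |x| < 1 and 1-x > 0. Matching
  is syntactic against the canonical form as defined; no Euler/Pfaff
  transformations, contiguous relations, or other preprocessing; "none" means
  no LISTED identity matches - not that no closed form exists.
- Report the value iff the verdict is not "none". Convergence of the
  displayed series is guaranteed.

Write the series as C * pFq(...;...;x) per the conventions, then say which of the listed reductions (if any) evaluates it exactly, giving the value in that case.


Reduced: x = -1, 2F1, upper = {-11, 4}, lower = {16}, C = -2/11. Verdict at x = -1: the Kummer evaluation I3 matches (x = -1; c = 16 equals 1+a-b for upper {-11, 4}: listed pattern). Hence: -35/11.

Key observation: t_0 being -2/11, the ratio is unreduced: k + 3/2 divides both sides (prefactor -2/11).
Adjacent-term ratio: r(k) = (-1) * (k-11) (k+4) / [(k+16) (k+1)] - rational; roots negated = parameters, x = (-1), C = -2/11.


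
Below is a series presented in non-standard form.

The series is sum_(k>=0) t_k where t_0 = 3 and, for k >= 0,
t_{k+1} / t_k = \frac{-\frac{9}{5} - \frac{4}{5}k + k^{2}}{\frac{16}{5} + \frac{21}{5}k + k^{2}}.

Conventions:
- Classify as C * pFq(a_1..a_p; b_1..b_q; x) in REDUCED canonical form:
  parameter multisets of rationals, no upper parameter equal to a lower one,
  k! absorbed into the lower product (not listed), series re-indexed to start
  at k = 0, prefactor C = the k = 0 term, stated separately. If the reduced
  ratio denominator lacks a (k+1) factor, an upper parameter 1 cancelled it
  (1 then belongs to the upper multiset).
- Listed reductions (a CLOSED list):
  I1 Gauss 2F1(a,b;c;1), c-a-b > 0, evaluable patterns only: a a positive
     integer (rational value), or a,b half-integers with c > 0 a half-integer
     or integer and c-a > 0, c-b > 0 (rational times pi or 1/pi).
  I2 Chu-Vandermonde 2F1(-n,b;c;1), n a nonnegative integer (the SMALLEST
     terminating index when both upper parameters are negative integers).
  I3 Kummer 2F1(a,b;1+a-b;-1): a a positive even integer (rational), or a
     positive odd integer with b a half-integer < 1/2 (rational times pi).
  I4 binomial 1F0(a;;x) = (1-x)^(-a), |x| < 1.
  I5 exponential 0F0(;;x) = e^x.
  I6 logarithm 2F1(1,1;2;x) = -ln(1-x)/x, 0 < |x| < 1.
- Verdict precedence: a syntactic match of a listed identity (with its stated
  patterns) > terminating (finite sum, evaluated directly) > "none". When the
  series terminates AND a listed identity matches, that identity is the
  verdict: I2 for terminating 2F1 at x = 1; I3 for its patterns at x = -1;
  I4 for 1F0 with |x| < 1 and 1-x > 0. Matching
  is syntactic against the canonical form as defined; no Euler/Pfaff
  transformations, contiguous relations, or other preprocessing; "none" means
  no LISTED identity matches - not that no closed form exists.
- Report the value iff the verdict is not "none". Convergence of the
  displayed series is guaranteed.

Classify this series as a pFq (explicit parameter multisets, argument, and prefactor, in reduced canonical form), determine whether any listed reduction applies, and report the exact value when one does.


Prefactor 3, argument 1: 2F1 with upper {-\frac{9}{5}, 1} over lower {\frac{16}{5}}. Verdict: this is Gauss's theorem (I1) (x = 1: the Gamma ratio telescopes since c-a-b = 4 > 0 and a = 1 in Z>0). Hence: \frac{33}{20}.

Key observation: t_0 being 3, roots of the ratio polynomials (C = 3) are the negated parameters.
Term ratio: r(k) = 1 * (k-\frac{9}{5}) (k+1) / [(k+\frac{16}{5}) (k+1)] - rational; roots negated = parameters, x = 1, C = 3.


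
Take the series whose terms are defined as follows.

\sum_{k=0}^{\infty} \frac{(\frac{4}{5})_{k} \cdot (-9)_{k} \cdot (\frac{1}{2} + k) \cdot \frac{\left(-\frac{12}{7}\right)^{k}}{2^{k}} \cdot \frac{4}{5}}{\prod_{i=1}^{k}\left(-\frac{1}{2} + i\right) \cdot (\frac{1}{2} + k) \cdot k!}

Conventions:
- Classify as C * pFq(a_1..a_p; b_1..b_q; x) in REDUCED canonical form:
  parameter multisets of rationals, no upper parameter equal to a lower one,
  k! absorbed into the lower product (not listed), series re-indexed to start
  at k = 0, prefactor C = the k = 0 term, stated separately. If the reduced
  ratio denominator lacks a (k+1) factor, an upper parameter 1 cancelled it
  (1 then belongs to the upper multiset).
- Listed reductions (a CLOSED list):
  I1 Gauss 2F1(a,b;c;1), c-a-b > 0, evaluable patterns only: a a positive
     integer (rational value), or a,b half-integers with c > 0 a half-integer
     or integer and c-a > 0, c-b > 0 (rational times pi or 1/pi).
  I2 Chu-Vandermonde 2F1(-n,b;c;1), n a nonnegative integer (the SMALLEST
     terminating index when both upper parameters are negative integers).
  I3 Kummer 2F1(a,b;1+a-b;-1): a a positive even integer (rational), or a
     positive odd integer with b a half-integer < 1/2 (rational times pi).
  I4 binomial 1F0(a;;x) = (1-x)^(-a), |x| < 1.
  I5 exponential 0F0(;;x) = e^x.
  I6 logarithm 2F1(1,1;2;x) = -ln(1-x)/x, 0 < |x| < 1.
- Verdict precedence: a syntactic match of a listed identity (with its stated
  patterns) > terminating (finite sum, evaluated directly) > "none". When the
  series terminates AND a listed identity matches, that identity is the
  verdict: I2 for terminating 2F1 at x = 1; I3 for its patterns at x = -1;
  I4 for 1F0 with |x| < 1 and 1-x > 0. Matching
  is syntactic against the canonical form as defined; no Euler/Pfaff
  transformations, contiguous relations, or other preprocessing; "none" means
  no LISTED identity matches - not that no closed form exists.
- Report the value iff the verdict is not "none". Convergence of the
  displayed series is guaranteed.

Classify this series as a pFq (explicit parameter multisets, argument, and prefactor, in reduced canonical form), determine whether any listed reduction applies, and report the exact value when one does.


With C = \frac{4}{5}: the canonical form is 2F1(-9, \frac{4}{5}; \frac{1}{2}; -\frac{6}{7}). Verdict: terminating - upper -9 stops the sum at k = 9; the 10 terms are added exactly. Sum: \frac{688836208090723575508}{1408829541259765625}.

The tell: x = -\frac{6}{7} and the lower running product (prefactor 4/5) is a rising factorial.
Ratio: r(k) = -\frac{6}{7} * (k-9) (k+\frac{4}{5}) / [(k+\frac{1}{2}) (k+1)] - rational; roots negated = parameters, x = -\frac{6}{7}, C = \frac{4}{5}.


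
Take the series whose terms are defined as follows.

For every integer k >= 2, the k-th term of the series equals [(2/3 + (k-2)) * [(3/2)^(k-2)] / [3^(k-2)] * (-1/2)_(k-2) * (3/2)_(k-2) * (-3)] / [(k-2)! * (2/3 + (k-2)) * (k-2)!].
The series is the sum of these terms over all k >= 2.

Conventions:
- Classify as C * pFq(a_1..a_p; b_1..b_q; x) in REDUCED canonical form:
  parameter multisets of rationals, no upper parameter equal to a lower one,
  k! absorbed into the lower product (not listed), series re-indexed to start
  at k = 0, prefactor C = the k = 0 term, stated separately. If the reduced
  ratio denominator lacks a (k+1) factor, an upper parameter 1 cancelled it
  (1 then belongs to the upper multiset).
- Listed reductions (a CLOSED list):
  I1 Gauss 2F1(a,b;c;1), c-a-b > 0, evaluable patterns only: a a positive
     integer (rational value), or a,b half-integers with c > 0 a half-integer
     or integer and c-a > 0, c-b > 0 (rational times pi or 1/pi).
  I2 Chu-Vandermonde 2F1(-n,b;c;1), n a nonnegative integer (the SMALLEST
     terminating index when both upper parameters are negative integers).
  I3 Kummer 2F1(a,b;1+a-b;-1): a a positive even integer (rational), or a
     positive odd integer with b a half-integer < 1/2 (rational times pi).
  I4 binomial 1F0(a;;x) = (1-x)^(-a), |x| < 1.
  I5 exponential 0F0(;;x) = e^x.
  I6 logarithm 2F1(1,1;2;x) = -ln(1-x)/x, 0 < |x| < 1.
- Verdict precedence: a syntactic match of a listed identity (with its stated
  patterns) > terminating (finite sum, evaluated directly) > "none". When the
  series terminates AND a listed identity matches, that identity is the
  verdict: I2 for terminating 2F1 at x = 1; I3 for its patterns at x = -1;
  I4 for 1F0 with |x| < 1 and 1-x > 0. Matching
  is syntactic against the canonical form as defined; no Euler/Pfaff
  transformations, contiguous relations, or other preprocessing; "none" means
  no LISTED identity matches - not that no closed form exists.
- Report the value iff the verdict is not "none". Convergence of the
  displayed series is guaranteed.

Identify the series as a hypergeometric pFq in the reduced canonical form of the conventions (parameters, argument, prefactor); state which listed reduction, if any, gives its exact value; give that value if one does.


With C = -3: the canonical form is 2F1(-1/2, 3/2; 1; 1/2). Verdict: none. No listed pattern accepts 2F1(-1/2, 3/2; 1; 1/2).

The tell: t_0 = -3 here, and k + 2/3 divides numerator and denominator alike; C = -3 after cancelling.
Step ratio: r(k) = (1/2) * (k-1/2) (k+3/2) / [(k+1) (k+1)] - rational in k. x = (1/2); t_0 = -3; negate the roots.


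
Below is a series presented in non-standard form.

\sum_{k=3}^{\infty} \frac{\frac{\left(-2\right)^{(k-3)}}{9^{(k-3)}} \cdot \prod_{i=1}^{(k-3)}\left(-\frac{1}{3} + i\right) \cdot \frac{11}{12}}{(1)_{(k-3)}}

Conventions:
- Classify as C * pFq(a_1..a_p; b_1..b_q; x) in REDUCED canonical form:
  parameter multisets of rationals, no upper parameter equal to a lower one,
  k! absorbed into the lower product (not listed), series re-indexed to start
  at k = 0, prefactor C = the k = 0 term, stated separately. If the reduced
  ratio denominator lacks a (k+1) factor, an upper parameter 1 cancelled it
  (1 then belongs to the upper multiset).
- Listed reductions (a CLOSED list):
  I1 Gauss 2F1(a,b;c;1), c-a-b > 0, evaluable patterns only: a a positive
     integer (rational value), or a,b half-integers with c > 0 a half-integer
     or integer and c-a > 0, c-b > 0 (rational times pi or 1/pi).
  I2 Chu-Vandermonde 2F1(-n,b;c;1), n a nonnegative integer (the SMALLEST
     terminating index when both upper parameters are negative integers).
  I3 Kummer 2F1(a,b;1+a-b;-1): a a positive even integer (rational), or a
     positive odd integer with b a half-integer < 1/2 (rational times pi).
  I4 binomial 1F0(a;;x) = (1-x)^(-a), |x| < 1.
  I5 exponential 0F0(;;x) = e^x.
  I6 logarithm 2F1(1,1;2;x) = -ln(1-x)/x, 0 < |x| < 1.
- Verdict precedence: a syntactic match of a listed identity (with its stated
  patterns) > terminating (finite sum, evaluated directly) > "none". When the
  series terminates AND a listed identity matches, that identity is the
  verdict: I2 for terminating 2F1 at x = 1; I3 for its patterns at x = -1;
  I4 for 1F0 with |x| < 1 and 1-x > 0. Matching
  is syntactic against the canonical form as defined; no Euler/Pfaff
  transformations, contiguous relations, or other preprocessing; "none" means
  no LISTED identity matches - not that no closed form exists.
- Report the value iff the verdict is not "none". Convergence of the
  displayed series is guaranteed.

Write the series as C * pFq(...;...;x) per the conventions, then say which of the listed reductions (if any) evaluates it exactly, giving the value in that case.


With C = \frac{11}{12}: the canonical form is 1F0(\frac{2}{3}; -; -\frac{2}{9}). Verdict: the binomial series (I4) matches (the 1F0 binomial series: exponent -2/3, x = -\frac{2}{9}). Sum: \frac{11}{12} \cdot \left(\frac{11}{9}\right)^{-\frac{2}{3}}.

Key step: x = -\frac{2}{9} and (1)_k (C = 11/12) is k! itself.
Ratio: r(k) = -\frac{2}{9} * (k+\frac{2}{3}) / [(k+1)] - rational in k, leading ratio -\frac{2}{9}; with t_0 = \frac{11}{12}, classification follows.


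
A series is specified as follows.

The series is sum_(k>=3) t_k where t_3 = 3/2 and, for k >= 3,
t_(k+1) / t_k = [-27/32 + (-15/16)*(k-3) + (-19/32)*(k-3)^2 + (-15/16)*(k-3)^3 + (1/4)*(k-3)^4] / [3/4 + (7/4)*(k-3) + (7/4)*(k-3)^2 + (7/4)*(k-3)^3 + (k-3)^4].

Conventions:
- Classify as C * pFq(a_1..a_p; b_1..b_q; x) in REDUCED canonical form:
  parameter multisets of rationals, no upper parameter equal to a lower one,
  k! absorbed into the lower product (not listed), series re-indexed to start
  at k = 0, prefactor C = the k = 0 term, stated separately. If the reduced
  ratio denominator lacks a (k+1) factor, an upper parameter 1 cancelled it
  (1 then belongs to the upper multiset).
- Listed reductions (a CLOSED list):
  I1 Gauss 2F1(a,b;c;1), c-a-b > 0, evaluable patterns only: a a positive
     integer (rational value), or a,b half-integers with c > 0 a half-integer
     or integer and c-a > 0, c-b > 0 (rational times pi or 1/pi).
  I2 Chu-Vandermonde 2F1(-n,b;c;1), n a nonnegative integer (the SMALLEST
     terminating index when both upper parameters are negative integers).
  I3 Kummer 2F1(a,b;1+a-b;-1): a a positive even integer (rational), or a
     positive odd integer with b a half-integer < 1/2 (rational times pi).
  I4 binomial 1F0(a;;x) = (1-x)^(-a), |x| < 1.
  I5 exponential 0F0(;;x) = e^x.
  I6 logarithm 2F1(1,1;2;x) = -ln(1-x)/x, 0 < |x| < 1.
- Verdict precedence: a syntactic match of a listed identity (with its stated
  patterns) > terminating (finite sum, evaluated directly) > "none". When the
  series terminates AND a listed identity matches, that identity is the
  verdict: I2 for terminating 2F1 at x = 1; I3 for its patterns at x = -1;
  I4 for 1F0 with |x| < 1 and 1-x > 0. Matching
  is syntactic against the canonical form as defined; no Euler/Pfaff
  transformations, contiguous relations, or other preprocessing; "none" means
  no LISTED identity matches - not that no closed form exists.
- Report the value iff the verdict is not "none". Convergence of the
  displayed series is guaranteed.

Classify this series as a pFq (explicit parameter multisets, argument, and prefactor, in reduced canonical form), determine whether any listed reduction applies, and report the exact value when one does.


With C = 3/2: the canonical form is 1F0(-9/2; -; 1/4). Verdict (x = 1/4): the I4 binomial reduction applies (the 1F0 binomial series: exponent 9/2, x = 1/4). Hence: (3/2) * (3/4)^(9/2).

The tell: t_0 being 3/2, the parameter 3/4 appears in both the upper and lower lists and cancels (alongside the other common factor).
Consecutive-term ratio: r(k) = (1/4) * (k-9/2) / [(k+1)] - rational; roots negated = parameters, x = (1/4), C = 3/2.


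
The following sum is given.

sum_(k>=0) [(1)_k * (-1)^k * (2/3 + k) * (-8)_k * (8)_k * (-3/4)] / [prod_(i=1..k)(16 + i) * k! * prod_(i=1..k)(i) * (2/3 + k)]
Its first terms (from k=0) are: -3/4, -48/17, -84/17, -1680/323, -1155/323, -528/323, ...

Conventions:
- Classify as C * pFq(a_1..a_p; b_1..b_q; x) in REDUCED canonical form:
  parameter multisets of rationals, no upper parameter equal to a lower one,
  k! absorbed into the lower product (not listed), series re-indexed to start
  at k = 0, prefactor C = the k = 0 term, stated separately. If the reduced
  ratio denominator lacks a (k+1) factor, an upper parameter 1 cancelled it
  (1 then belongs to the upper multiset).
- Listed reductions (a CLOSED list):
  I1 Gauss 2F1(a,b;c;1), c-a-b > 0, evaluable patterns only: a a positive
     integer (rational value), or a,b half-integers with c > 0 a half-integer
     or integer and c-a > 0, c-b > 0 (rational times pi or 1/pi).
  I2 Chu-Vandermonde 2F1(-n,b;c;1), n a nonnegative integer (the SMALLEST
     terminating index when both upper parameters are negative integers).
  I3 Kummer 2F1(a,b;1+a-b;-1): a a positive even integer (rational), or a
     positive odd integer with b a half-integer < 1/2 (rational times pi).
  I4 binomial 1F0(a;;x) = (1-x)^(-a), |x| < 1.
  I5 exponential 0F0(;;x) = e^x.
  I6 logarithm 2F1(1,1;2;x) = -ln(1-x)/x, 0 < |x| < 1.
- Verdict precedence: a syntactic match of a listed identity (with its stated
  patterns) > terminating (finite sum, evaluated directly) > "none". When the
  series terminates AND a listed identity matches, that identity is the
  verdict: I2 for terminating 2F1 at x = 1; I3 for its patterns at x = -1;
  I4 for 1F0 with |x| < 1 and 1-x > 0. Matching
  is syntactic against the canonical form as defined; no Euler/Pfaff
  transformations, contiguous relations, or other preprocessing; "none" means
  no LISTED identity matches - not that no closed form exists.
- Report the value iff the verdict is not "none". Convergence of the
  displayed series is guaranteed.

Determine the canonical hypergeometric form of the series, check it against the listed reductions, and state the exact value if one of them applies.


At argument -1: a 2F1 with upper {-8, 8}, lower {17}, scaled by C = -3/4. Verdict (x = -1): the Kummer evaluation I3 applies (x = -1; c = 17 equals 1+a-b for upper {-8, 8}: listed pattern). Its exact value is -39/2.

First insight: t_0 being -3/4, the lower running product (C = -3/4) is a rising factorial.
Term ratio: r(k) = (-1) * (k-8) (k+8) / [(k+17) (k+1)] ; factor over Q: parameters, x = (-1), and C = -3/4.


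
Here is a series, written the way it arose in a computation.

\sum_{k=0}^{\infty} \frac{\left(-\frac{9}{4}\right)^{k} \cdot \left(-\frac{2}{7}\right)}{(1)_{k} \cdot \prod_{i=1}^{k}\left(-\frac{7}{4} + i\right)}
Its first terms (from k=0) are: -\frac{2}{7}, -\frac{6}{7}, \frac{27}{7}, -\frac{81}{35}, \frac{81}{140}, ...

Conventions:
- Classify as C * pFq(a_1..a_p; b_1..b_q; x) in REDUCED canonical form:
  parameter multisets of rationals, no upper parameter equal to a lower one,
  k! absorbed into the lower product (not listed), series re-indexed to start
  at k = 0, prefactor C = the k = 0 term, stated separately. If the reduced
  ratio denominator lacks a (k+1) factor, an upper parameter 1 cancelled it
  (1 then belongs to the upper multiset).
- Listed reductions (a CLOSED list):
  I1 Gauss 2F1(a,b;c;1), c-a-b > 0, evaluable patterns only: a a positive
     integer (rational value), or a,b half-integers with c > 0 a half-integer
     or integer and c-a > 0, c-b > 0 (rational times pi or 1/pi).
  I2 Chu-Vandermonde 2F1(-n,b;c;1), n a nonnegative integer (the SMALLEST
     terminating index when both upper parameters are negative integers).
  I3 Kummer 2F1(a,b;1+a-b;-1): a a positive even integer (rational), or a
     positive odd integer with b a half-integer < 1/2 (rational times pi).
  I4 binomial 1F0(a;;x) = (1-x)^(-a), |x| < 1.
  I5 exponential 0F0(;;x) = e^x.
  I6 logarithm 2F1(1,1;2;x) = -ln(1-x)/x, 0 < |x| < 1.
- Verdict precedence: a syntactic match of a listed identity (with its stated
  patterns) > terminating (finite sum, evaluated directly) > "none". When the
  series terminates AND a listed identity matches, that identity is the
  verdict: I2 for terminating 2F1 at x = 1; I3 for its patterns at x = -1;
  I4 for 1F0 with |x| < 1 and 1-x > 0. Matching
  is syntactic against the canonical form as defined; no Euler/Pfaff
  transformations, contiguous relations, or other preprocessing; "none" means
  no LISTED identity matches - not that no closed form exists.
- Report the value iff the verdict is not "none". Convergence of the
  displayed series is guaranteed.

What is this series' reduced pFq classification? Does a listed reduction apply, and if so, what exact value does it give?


At argument -\frac{9}{4}: a 0F1 with upper {-}, lower {-\frac{3}{4}}, scaled by C = -\frac{2}{7}. Verdict: none here - no I1-I6 shape fits x = -\frac{9}{4} with lower {-\frac{3}{4}}.

First insight: x = -\frac{9}{4} and the lower running product (C = -2/7) is a rising factorial.
Consecutive-term ratio: r(k) = -\frac{9}{4} * 1 / [(k-\frac{3}{4}) (k+1)] - rational in k. x = -\frac{9}{4}; t_0 = -\frac{2}{7}; negate the roots.


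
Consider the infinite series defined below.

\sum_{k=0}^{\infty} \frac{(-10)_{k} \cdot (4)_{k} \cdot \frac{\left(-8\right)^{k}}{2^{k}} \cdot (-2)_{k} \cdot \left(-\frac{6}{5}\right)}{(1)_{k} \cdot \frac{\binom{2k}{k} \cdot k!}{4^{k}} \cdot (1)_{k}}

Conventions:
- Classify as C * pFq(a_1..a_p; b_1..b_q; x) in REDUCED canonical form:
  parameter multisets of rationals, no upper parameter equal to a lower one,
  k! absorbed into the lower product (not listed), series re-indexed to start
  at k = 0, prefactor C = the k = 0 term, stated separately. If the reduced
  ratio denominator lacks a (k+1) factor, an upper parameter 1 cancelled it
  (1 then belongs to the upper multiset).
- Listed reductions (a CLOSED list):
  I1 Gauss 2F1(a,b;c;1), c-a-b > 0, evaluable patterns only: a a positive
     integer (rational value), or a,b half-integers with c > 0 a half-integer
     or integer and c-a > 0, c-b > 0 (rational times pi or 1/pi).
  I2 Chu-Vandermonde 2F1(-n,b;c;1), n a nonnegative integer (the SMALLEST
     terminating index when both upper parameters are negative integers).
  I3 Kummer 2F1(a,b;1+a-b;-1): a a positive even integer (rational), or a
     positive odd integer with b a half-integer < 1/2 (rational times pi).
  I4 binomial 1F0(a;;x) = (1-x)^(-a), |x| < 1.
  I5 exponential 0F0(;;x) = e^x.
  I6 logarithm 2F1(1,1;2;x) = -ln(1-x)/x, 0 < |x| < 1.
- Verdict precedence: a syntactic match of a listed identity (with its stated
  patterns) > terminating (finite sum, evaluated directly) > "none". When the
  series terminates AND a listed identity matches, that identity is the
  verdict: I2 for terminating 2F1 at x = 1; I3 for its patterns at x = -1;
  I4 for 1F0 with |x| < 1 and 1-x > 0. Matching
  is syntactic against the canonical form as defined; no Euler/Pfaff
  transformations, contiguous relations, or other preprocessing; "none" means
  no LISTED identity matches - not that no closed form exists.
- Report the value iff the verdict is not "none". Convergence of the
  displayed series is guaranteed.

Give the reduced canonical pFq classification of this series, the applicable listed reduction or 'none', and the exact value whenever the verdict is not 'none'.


The series (x = -4) is 3F2: upper {-10, -2, 4}, lower {\frac{1}{2}, 1}, prefactor -\frac{6}{5}. Verdict: terminating. (-2)_k vanishes past k = 2, leaving a 3-term sum, computed directly. Value: -\frac{111366}{5}.

First insight: from the first term -\frac{6}{5}: the lower central binomial (C = -6/5) hides (1/2)_k.
Step ratio: r(k) = -4 * (k-10) (k-2) (k+4) / [(k+\frac{1}{2}) (k+1) (k+1)] - rational in k, leading ratio -4; with t_0 = -\frac{6}{5}, classification follows.


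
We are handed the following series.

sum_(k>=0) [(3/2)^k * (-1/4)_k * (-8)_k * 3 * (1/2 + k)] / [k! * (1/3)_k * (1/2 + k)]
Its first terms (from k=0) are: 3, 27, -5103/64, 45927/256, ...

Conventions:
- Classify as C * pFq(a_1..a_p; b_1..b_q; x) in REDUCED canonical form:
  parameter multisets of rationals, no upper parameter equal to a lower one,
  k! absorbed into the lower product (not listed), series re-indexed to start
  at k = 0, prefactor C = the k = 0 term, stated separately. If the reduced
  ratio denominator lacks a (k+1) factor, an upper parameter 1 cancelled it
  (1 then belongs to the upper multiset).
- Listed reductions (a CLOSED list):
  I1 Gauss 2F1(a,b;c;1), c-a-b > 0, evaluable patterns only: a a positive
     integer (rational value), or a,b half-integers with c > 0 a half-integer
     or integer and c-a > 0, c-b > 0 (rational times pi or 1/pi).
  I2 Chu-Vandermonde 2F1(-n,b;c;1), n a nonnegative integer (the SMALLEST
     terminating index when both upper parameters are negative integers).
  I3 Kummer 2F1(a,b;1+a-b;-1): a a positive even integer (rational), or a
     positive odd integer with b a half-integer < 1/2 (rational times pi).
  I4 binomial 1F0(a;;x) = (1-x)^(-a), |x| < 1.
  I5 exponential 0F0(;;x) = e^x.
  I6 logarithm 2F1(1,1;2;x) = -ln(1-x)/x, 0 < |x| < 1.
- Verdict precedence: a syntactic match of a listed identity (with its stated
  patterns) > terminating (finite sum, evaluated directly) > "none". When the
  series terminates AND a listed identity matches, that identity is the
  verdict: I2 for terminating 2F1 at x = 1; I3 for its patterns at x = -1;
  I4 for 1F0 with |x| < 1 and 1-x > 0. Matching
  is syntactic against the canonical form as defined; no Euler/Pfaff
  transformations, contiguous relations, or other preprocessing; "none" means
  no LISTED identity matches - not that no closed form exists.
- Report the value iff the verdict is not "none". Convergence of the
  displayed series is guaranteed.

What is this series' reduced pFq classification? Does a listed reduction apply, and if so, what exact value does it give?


x = 3/2 here; the reduced form reads 2F1, upper {-8, -1/4}, lower {1/3}, C = 3. Verdict: terminating - upper parameter -8 makes this a finite sum (last index 8), evaluated exactly. Its exact value is 548086323009/55834574848.

Key step: t_0 being 3, k + 1/2 divides numerator and denominator alike; C = 3 after cancelling.
Ratio: r(k) = (3/2) * (k-8) (k-1/4) / [(k+1/3) (k+1)] - poly over poly, x = (3/2) from leading terms; C = 3 at k = 0.


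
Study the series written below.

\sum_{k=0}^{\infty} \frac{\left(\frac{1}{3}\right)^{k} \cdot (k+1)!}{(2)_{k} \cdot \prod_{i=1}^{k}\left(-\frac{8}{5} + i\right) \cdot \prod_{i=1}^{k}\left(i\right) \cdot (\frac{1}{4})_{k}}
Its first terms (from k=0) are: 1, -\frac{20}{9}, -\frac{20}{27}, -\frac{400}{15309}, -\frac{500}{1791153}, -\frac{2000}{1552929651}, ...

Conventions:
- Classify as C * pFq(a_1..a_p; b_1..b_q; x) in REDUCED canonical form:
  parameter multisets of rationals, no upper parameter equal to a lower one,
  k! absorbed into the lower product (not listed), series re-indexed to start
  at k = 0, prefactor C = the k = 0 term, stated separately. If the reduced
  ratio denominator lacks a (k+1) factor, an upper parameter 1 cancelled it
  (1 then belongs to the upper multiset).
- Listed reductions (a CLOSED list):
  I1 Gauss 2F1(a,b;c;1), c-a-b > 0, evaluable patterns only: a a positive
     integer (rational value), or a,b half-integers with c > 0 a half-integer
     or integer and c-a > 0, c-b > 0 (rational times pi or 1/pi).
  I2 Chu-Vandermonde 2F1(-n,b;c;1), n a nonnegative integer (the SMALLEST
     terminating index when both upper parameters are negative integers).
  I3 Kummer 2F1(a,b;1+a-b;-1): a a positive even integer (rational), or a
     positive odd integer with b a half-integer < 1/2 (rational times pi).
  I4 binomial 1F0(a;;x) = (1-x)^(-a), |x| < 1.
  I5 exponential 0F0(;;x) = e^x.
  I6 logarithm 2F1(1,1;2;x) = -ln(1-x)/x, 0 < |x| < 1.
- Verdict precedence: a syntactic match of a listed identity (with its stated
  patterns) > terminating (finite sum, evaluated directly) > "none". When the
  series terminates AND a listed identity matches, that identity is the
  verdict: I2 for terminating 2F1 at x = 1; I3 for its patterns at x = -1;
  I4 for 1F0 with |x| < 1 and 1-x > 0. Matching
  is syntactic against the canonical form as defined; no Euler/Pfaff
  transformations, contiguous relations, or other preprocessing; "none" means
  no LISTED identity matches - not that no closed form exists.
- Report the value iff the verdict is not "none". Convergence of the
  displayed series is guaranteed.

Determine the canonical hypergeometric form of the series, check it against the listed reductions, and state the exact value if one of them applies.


x = \frac{1}{3} here; the reduced form reads 0F2, upper {-}, lower {-\frac{3}{5}, \frac{1}{4}}, C = 1. Verdict: none - at argument \frac{1}{3} the multisets {-} ; {-\frac{3}{5}, \frac{1}{4}} match no listed identity.

Key step: t_0 being 1, the factorial ratio (prefactor 1) (k+a-1)!/(a-1)! is a rising factorial (a)_k.
Step ratio: r(k) = \frac{1}{3} * 1 / [(k-\frac{3}{5}) (k+\frac{1}{4}) (k+1)] ; factor over Q: parameters, x = \frac{1}{3}, and C = 1.


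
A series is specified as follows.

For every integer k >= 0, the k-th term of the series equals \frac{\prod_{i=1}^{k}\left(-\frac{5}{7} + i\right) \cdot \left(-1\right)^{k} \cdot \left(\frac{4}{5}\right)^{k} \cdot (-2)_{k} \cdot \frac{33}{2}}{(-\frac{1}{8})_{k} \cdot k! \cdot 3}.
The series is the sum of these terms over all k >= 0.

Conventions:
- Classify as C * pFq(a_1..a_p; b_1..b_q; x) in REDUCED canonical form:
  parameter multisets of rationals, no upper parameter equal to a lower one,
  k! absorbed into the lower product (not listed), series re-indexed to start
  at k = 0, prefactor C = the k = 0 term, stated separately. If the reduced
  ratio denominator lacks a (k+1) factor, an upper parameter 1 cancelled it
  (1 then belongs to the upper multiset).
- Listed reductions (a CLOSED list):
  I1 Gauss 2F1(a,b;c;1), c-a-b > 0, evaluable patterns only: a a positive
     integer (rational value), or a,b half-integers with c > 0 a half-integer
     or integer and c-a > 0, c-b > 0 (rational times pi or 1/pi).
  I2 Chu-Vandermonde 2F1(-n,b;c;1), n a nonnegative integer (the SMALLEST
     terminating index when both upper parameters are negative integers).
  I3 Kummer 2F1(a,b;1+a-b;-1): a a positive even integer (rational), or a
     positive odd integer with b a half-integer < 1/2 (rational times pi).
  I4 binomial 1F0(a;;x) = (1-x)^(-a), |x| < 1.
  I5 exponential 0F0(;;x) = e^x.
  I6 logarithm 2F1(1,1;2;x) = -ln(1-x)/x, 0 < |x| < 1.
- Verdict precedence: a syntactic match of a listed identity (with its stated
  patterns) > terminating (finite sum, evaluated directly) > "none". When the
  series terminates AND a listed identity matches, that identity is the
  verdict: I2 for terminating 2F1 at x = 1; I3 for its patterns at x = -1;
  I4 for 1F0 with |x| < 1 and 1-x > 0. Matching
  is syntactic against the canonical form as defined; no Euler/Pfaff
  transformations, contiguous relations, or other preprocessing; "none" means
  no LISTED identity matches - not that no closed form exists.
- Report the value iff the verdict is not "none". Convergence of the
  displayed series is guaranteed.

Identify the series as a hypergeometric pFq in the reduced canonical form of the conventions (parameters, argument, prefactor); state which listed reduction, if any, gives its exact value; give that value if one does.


Key step: x = -\frac{4}{5} and the running product (prefactor 11/2) telescopes to a rising factorial.
Ratio: r(k) = -\frac{4}{5} * (k-2) (k+\frac{2}{7}) / [(k-\frac{1}{8}) (k+1)] ; factor over Q: parameters, x = -\frac{4}{5}, and C = \frac{11}{2}.

Canonical form: C = \frac{11}{2} times 2F1 with upper {-2, \frac{2}{7}}, lower {-\frac{1}{8}}, x = -\frac{4}{5}. Verdict: terminating. (-2)_k vanishes past k = 2, leaving a 3-term sum, computed directly. Its exact value is -\frac{453387}{17150}.


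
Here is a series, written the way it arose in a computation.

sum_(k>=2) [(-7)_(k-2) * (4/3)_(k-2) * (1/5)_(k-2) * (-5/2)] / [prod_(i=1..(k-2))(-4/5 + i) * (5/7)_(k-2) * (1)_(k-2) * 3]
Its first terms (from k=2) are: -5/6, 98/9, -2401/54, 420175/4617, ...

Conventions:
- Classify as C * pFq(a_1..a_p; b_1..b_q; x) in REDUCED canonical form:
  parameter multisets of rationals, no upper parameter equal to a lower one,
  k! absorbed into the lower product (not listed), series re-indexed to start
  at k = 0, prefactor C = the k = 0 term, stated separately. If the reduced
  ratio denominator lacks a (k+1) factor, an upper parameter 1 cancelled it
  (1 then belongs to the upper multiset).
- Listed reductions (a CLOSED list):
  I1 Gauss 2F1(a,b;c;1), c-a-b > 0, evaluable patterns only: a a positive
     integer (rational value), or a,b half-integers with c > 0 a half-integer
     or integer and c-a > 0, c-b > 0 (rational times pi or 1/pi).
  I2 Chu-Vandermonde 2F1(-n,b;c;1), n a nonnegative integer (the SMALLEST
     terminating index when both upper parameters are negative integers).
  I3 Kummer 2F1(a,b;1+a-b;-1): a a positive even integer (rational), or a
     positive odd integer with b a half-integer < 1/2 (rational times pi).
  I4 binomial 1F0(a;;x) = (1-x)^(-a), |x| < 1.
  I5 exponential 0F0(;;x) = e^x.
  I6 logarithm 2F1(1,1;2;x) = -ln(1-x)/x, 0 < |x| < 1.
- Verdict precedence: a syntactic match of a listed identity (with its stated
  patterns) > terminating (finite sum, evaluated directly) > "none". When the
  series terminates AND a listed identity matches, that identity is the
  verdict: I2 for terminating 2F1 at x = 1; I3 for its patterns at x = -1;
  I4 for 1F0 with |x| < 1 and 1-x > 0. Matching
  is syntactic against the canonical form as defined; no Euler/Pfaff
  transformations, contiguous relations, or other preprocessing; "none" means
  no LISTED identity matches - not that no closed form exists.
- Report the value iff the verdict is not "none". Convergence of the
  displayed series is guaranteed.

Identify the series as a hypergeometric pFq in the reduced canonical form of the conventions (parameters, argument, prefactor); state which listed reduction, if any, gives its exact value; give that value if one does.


This is -5/6 * 2F1(-7, 4/3; 5/7; 1) in reduced canonical form. Verdict: the Chu-Vandermonde identity I2 applies (terminating 2F1 at x = 1 with n = 7, b = 4/3, c = 5/7). Its exact value is 26756705/1160076654.

Key step: t_0 being -5/6, the constant factors (prefactor -5/6) combine into one prefactor.
Term ratio: r(k) = 1 * (k-7) (k+4/3) / [(k+5/7) (k+1)] ; factor over Q: parameters, x = 1, and C = -5/6.


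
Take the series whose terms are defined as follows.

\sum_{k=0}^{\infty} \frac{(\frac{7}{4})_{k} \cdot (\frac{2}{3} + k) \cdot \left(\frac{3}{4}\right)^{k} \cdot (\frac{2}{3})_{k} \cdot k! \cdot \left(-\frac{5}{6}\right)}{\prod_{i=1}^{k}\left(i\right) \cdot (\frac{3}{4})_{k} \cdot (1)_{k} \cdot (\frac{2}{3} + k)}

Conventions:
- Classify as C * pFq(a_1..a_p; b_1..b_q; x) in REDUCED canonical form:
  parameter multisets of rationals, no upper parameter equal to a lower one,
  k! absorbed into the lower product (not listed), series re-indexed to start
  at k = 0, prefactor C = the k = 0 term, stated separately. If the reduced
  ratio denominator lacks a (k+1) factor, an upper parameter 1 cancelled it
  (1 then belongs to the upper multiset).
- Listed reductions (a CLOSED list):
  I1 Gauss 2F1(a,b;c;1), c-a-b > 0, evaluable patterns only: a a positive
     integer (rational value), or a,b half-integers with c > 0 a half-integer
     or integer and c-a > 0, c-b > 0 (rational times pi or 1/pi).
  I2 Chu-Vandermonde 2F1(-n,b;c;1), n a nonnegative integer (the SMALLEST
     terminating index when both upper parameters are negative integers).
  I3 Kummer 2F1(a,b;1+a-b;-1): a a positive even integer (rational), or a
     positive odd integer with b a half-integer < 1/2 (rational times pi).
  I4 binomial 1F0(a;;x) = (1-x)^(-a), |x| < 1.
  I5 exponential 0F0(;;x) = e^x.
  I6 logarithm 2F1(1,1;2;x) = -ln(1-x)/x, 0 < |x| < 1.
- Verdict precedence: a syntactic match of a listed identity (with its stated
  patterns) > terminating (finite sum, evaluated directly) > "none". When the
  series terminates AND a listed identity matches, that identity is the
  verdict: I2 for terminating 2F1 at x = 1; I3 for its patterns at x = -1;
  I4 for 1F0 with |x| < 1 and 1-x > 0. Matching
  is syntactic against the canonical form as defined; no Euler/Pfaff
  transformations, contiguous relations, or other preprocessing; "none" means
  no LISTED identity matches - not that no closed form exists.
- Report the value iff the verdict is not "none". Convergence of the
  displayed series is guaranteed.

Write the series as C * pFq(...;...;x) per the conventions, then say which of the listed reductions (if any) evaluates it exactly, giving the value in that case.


Key step: with t_0 = -\frac{5}{6}, the parameter 1 appears in both the upper and lower lists and cancels (alongside the other common factor).
Ratio: r(k) = \frac{3}{4} * (k+\frac{2}{3}) (k+\frac{7}{4}) / [(k+\frac{3}{4}) (k+1)] - rational in k, leading ratio \frac{3}{4}; with t_0 = -\frac{5}{6}, classification follows.

Classification (C = -\frac{5}{6}): 2F1 with upper {\frac{2}{3}, \frac{7}{4}}, lower {\frac{3}{4}}, argument x = \frac{3}{4}. Verdict: none. Every listed pattern misses the 2F1 form at \frac{3}{4}, upper {\frac{2}{3}, \frac{7}{4}}.
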